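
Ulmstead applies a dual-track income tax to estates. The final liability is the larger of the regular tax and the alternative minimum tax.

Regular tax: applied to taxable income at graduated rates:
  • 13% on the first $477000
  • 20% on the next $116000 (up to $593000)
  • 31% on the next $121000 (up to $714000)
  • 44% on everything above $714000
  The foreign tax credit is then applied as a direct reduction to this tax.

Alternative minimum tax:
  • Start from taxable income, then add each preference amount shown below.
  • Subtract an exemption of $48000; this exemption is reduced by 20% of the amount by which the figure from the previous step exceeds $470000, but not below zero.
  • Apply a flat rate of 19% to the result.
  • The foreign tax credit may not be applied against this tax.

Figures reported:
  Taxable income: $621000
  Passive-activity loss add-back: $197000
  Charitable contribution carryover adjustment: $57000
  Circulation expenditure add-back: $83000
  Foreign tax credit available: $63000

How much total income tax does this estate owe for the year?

Alternative minimum tax:
  Adjusted income: $621000 + $197000 + $57000 + $83000 = $958000
  Exemption: 20% × ($958000 − $470000) = $97600 ≥ $48000, so the exemption is fully phased out
  Base: $958000 − $0 = $958000
  $958000 × 19% = $182020

Regular tax:
  $477000 × 13% = $62010
  $116000 × 20% = $23200
  $28000 × 31% = $8680
  → $93890
  Less foreign tax credit $63000 → $30890

$182020 > $30890, so the alternative minimum tax is the binding amount.

$182020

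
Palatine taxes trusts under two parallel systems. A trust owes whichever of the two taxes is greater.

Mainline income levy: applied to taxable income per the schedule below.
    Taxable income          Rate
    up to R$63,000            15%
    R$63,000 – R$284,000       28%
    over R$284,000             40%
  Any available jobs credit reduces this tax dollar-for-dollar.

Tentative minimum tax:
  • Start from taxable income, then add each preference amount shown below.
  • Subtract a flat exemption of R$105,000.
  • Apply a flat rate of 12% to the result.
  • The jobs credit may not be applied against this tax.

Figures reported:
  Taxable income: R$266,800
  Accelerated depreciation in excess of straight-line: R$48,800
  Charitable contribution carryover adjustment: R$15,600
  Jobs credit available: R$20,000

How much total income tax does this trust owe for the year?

Mainline income levy:
  R$63,000 × 15% = R$9,450
  R$203,800 × 28% = R$57,064
  → R$66,514
  Less jobs credit R$20,000 → R$46,514

Tentative minimum tax:
  Adjusted income: R$266,800 + R$48,800 + R$15,600 = R$331,200
  Less exemption R$105,000 → base R$226,200
  R$226,200 × 12% = R$27,144

R$46,514 > R$27,144, so the mainline income levy governs.

R$46,514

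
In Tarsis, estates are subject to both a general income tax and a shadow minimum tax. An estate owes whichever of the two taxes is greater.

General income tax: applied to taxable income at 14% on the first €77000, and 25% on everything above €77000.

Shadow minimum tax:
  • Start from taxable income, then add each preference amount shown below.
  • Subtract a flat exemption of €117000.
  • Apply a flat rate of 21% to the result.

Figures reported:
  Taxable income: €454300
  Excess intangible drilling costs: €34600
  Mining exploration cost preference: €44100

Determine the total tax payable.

€105105

Shadow minimum tax:
  Adjusted income: €454300 + €34600 + €44100 = €533000
  Less exemption €117000 → base €416000
  €416000 × 21% = €87360

General income tax:
  €77000 × 14% = €10780
  €377300 × 25% = €94325
  → €105105

€105105 > €87360, so the general income tax governs.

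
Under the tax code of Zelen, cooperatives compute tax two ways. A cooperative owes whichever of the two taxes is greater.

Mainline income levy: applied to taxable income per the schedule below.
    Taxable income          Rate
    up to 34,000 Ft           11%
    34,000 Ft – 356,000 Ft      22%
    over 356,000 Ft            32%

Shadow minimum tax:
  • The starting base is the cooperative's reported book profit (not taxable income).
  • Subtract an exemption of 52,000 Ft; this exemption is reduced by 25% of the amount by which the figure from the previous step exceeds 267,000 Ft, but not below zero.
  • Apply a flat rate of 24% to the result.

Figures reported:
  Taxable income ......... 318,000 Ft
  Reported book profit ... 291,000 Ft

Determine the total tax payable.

Shadow minimum tax:
  Base (reported book profit): 291,000 Ft
  Exemption: 52,000 Ft − 25% × (291,000 Ft − 267,000 Ft) = 52,000 Ft − 6,000 Ft = 46,000 Ft
  Base: 291,000 Ft − 46,000 Ft = 245,000 Ft
  245,000 Ft × 24% = 58,800 Ft

Mainline income levy:
  34,000 Ft × 11% = 3,740 Ft
  284,000 Ft × 22% = 62,480 Ft
  → 66,220 Ft

66,220 Ft > 58,800 Ft, so the mainline income levy governs.

66,220 Ft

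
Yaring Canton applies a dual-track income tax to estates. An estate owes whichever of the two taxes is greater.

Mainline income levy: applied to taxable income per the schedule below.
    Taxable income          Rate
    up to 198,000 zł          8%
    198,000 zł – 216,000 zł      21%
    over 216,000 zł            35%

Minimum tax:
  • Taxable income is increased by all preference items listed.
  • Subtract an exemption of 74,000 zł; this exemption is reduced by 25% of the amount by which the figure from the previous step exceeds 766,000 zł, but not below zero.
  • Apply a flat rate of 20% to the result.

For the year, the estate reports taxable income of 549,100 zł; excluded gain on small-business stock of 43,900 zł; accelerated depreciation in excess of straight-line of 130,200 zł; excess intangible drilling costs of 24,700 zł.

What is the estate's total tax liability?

136,205 zł

Mainline income levy:
  198,000 zł × 8% = 15,840 zł
  18,000 zł × 21% = 3,780 zł
  333,100 zł × 35% = 116,585 zł
  → 136,205 zł

Minimum tax:
  Adjusted income: 549,100 zł + 43,900 zł + 130,200 zł + 24,700 zł = 747,900 zł
  Exemption: 747,900 zł ≤ 766,000 zł, so full 74,000 zł applies
  Base: 747,900 zł − 74,000 zł = 673,900 zł
  673,900 zł × 20% = 134,780 zł

136,205 zł > 134,780 zł, so the mainline income levy governs.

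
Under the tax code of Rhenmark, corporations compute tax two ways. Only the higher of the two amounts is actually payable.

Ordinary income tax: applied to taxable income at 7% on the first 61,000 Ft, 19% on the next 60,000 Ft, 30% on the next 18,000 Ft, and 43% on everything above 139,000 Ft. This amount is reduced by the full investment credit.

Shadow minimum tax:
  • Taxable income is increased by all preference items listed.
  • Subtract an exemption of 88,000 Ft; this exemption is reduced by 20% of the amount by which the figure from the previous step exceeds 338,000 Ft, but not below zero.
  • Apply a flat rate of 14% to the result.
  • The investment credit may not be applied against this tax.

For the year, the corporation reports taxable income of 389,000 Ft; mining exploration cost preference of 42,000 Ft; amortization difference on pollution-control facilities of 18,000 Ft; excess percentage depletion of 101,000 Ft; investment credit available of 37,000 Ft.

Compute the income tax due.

91,570 Ft

Shadow minimum tax:
  Adjusted income: 389,000 Ft + 42,000 Ft + 18,000 Ft + 101,000 Ft = 550,000 Ft
  Exemption: 88,000 Ft − 20% × (550,000 Ft − 338,000 Ft) = 88,000 Ft − 42,400 Ft = 45,600 Ft
  Base: 550,000 Ft − 45,600 Ft = 504,400 Ft
  504,400 Ft × 14% = 70,616 Ft

Ordinary income tax:
  61,000 Ft × 7% = 4,270 Ft
  60,000 Ft × 19% = 11,400 Ft
  18,000 Ft × 30% = 5,400 Ft
  250,000 Ft × 43% = 107,500 Ft
  → 128,570 Ft
  Less investment credit 37,000 Ft → 91,570 Ft

91,570 Ft > 70,616 Ft, so the ordinary income tax governs.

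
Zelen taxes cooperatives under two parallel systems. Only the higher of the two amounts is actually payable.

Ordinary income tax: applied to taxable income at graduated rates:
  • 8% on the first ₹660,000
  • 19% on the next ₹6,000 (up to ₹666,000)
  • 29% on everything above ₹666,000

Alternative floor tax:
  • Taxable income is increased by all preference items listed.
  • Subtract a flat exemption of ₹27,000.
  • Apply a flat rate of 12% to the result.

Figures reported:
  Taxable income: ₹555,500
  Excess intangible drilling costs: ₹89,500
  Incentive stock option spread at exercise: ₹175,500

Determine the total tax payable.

₹95,220

Ordinary income tax:
  ₹555,500 × 8% = ₹44,440

Alternative floor tax:
  Adjusted income: ₹555,500 + ₹89,500 + ₹175,500 = ₹820,500
  Less exemption ₹27,000 → base ₹793,500
  ₹793,500 × 12% = ₹95,220

₹95,220 > ₹44,440, so the alternative floor tax is the binding amount.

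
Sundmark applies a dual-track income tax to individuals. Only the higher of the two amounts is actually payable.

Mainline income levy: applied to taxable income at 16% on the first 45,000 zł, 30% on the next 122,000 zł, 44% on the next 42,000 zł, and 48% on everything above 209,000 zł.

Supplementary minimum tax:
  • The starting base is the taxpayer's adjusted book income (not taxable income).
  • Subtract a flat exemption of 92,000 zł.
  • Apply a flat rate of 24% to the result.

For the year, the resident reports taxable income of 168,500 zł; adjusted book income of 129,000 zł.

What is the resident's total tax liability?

Supplementary minimum tax:
  Base (adjusted book income): 129,000 zł
  Less exemption 92,000 zł → base 37,000 zł
  37,000 zł × 24% = 8,880 zł

Mainline income levy:
  45,000 zł × 16% = 7,200 zł
  122,000 zł × 30% = 36,600 zł
  1,500 zł × 44% = 660 zł
  → 44,460 zł

44,460 zł > 8,880 zł, so the mainline income levy governs.

44,460 zł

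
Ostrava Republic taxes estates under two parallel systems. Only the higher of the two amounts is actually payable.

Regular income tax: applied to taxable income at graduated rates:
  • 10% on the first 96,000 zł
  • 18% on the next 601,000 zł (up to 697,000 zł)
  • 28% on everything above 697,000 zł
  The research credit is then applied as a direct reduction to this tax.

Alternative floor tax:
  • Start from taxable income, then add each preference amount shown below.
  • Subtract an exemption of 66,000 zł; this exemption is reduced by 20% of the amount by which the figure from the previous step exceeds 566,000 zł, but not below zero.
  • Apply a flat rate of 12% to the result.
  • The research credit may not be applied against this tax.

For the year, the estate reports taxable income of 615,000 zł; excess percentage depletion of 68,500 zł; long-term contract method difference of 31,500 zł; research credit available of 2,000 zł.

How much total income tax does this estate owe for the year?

101,020 zł

Regular income tax:
  96,000 zł × 10% = 9,600 zł
  519,000 zł × 18% = 93,420 zł
  → 103,020 zł
  Less research credit 2,000 zł → 101,020 zł

Alternative floor tax:
  Adjusted income: 615,000 zł + 68,500 zł + 31,500 zł = 715,000 zł
  Exemption: 66,000 zł − 20% × (715,000 zł − 566,000 zł) = 66,000 zł − 29,800 zł = 36,200 zł
  Base: 715,000 zł − 36,200 zł = 678,800 zł
  678,800 zł × 12% = 81,456 zł

101,020 zł > 81,456 zł, so the regular income tax governs.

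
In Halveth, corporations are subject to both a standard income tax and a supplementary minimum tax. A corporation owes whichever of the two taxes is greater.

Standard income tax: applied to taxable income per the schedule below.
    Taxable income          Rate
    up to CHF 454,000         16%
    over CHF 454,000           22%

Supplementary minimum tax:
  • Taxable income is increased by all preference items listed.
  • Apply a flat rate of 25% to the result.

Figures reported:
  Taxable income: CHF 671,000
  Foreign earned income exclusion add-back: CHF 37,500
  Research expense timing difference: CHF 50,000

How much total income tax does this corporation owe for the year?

Standard income tax:
  CHF 454,000 × 16% = CHF 72,640
  CHF 217,000 × 22% = CHF 47,740
  → CHF 120,380

Supplementary minimum tax:
  Adjusted income: CHF 671,000 + CHF 37,500 + CHF 50,000 = CHF 758,500
  CHF 758,500 × 25% = CHF 189,625

CHF 189,625 > CHF 120,380, so the supplementary minimum tax is the binding amount.

CHF 189,625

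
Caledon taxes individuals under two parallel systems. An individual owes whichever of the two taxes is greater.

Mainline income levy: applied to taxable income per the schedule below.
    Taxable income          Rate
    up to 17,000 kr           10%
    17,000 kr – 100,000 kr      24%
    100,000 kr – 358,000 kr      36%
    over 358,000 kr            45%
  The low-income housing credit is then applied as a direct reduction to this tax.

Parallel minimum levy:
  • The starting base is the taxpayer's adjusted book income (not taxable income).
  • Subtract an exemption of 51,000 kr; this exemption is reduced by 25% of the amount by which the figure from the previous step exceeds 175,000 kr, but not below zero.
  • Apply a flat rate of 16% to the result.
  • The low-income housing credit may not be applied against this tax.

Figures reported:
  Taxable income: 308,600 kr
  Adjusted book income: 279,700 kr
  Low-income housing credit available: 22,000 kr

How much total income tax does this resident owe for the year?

Mainline income levy:
  17,000 kr × 10% = 1,700 kr
  83,000 kr × 24% = 19,920 kr
  208,600 kr × 36% = 75,096 kr
  → 96,716 kr
  Less low-income housing credit 22,000 kr → 74,716 kr

Parallel minimum levy:
  Base (adjusted book income): 279,700 kr
  Exemption: 51,000 kr − 25% × (279,700 kr − 175,000 kr) = 51,000 kr − 26,175 kr = 24,825 kr
  Base: 279,700 kr − 24,825 kr = 254,875 kr
  254,875 kr × 16% = 40,780 kr

74,716 kr > 40,780 kr, so the mainline income levy governs.

74,716 kr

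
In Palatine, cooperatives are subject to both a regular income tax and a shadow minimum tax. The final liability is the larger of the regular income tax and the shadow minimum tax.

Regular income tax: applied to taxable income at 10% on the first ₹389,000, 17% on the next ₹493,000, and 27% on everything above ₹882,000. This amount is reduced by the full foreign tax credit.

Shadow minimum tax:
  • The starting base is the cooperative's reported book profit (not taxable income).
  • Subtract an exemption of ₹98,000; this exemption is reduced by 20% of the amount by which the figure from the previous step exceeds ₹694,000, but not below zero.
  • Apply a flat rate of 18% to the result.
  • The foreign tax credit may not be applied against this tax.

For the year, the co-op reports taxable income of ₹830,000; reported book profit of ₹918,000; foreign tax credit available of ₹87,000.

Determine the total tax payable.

Regular income tax:
  ₹389,000 × 10% = ₹38,900
  ₹441,000 × 17% = ₹74,970
  → ₹113,870
  Less foreign tax credit ₹87,000 → ₹26,870

Shadow minimum tax:
  Base (reported book profit): ₹918,000
  Exemption: ₹98,000 − 20% × (₹918,000 − ₹694,000) = ₹98,000 − ₹44,800 = ₹53,200
  Base: ₹918,000 − ₹53,200 = ₹864,800
  ₹864,800 × 18% = ₹155,664

₹155,664 > ₹26,870, so the shadow minimum tax is the binding amount.

₹155,664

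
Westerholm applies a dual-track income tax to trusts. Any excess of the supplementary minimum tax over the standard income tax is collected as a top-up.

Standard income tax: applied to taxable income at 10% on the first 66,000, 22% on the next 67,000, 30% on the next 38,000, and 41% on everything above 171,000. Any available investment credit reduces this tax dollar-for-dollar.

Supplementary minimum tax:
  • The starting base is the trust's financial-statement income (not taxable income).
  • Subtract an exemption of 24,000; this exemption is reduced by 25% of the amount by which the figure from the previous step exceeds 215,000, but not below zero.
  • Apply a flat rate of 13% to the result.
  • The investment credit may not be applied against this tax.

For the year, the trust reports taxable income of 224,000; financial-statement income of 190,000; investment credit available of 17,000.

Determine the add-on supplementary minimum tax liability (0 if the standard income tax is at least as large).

0

Supplementary minimum tax:
  Base (financial-statement income): 190,000
  Exemption: 190,000 ≤ 215,000, so full 24,000 applies
  Base: 190,000 − 24,000 = 166,000
  166,000 × 13% = 21,580

Standard income tax:
  66,000 × 10% = 6,600
  67,000 × 22% = 14,740
  38,000 × 30% = 11,400
  53,000 × 41% = 21,730
  → 54,470
  Less investment credit 17,000 → 37,470

21,580 ≤ 37,470, so no add-on is due.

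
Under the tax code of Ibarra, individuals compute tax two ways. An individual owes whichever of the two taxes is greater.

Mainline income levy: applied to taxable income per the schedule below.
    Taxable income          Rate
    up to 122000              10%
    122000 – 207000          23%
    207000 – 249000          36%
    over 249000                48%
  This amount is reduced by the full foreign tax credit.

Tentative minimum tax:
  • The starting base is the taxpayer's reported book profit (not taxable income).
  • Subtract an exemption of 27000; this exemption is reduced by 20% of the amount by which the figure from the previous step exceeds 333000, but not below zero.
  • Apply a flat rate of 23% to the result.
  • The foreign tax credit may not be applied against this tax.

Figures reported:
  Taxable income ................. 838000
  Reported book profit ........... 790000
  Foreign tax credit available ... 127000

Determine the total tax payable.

202590

Tentative minimum tax:
  Base (reported book profit): 790000
  Exemption: 20% × (790000 − 333000) = 91400 ≥ 27000, so the exemption is fully phased out
  Base: 790000 − 0 = 790000
  790000 × 23% = 181700

Mainline income levy:
  122000 × 10% = 12200
  85000 × 23% = 19550
  42000 × 36% = 15120
  589000 × 48% = 282720
  → 329590
  Less foreign tax credit 127000 → 202590

202590 > 181700, so the mainline income levy governs.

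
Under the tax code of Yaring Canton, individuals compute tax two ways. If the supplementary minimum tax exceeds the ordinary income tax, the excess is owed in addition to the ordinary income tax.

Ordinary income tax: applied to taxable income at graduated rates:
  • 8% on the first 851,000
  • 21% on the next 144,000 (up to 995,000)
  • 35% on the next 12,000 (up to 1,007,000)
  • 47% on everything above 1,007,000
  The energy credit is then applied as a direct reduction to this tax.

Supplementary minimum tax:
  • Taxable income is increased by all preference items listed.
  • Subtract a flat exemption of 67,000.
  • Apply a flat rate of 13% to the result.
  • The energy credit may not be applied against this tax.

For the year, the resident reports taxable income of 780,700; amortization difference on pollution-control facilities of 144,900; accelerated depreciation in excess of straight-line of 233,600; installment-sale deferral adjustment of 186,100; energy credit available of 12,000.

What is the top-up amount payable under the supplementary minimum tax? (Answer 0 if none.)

Supplementary minimum tax:
  Adjusted income: 780,700 + 144,900 + 233,600 + 186,100 = 1,345,300
  Less exemption 67,000 → base 1,278,300
  1,278,300 × 13% = 166,179

Ordinary income tax:
  780,700 × 8% = 62,456
  Less energy credit 12,000 → 50,456

Excess of supplementary minimum tax over ordinary income tax: 166,179 − 50,456 = 115,723.

115,723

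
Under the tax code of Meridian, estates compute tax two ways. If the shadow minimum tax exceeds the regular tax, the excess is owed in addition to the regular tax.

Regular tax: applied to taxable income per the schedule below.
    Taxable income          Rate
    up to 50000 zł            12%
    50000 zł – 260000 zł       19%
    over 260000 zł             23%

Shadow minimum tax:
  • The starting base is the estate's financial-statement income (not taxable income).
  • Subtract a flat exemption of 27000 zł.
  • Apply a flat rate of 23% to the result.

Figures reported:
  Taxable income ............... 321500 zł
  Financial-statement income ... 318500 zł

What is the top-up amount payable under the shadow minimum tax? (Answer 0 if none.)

7000 zł

Regular tax:
  50000 zł × 12% = 6000 zł
  210000 zł × 19% = 39900 zł
  61500 zł × 23% = 14145 zł
  → 60045 zł

Shadow minimum tax:
  Base (financial-statement income): 318500 zł
  Less exemption 27000 zł → base 291500 zł
  291500 zł × 23% = 67045 zł

Excess of shadow minimum tax over regular tax: 67045 zł − 60045 zł = 7000 zł.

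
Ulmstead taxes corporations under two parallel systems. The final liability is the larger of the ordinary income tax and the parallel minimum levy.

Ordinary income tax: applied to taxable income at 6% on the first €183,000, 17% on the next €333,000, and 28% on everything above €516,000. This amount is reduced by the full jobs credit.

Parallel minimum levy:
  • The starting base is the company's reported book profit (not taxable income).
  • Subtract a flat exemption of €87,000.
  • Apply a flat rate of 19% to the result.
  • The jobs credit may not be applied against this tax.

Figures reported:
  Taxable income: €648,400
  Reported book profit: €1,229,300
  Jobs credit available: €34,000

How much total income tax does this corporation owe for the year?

€217,037

Parallel minimum levy:
  Base (reported book profit): €1,229,300
  Less exemption €87,000 → base €1,142,300
  €1,142,300 × 19% = €217,037

Ordinary income tax:
  €183,000 × 6% = €10,980
  €333,000 × 17% = €56,610
  €132,400 × 28% = €37,072
  → €104,662
  Less jobs credit €34,000 → €70,662

€217,037 > €70,662, so the parallel minimum levy is the binding amount.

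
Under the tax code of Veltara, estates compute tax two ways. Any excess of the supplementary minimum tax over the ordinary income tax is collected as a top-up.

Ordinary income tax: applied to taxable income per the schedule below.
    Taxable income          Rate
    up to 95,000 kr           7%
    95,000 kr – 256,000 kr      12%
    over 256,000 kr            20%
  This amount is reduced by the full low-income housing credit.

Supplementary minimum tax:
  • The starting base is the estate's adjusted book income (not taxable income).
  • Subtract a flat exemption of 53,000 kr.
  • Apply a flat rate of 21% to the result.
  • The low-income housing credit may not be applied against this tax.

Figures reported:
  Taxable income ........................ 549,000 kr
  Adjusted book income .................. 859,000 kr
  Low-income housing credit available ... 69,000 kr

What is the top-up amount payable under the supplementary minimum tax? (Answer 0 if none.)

153,690 kr

Supplementary minimum tax:
  Base (adjusted book income): 859,000 kr
  Less exemption 53,000 kr → base 806,000 kr
  806,000 kr × 21% = 169,260 kr

Ordinary income tax:
  95,000 kr × 7% = 6,650 kr
  161,000 kr × 12% = 19,320 kr
  293,000 kr × 20% = 58,600 kr
  → 84,570 kr
  Less low-income housing credit 69,000 kr → 15,570 kr

Excess of supplementary minimum tax over ordinary income tax: 169,260 kr − 15,570 kr = 153,690 kr.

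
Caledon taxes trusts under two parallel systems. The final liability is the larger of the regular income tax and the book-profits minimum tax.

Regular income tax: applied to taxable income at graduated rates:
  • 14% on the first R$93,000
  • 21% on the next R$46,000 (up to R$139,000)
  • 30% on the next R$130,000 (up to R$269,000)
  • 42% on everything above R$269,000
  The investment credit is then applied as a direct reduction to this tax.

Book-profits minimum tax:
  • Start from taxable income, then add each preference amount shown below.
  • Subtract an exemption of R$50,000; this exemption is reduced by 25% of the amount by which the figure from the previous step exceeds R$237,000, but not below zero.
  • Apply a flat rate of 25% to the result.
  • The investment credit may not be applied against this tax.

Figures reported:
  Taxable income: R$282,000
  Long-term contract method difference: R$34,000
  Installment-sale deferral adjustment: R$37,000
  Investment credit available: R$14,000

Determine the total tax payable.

R$83,000

Regular income tax:
  R$93,000 × 14% = R$13,020
  R$46,000 × 21% = R$9,660
  R$130,000 × 30% = R$39,000
  R$13,000 × 42% = R$5,460
  → R$67,140
  Less investment credit R$14,000 → R$53,140

Book-profits minimum tax:
  Adjusted income: R$282,000 + R$34,000 + R$37,000 = R$353,000
  Exemption: R$50,000 − 25% × (R$353,000 − R$237,000) = R$50,000 − R$29,000 = R$21,000
  Base: R$353,000 − R$21,000 = R$332,000
  R$332,000 × 25% = R$83,000

R$83,000 > R$53,140, so the book-profits minimum tax is the binding amount.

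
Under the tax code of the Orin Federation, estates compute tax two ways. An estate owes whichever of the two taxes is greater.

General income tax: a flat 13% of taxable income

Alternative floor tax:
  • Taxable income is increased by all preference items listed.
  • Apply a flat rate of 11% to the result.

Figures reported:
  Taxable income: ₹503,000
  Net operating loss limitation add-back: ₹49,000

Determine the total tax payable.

Alternative floor tax:
  Adjusted income: ₹503,000 + ₹49,000 = ₹552,000
  ₹552,000 × 11% = ₹60,720

General income tax:
  ₹503,000 × 13% = ₹65,390

₹65,390 > ₹60,720, so the general income tax governs.

₹65,390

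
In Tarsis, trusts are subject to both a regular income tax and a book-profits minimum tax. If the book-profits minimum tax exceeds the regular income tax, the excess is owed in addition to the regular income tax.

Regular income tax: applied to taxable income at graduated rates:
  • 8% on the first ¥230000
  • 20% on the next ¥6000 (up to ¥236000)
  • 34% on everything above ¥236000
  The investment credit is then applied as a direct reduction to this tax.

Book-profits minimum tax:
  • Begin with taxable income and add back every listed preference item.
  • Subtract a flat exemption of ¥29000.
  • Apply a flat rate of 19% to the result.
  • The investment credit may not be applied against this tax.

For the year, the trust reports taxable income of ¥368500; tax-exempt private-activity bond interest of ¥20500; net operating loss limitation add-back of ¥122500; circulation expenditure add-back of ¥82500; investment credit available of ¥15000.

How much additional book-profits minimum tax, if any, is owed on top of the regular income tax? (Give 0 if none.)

Regular income tax:
  ¥230000 × 8% = ¥18400
  ¥6000 × 20% = ¥1200
  ¥132500 × 34% = ¥45050
  → ¥64650
  Less investment credit ¥15000 → ¥49650

Book-profits minimum tax:
  Adjusted income: ¥368500 + ¥20500 + ¥122500 + ¥82500 = ¥594000
  Less exemption ¥29000 → base ¥565000
  ¥565000 × 19% = ¥107350

Excess of book-profits minimum tax over regular income tax: ¥107350 − ¥49650 = ¥57700.

¥57700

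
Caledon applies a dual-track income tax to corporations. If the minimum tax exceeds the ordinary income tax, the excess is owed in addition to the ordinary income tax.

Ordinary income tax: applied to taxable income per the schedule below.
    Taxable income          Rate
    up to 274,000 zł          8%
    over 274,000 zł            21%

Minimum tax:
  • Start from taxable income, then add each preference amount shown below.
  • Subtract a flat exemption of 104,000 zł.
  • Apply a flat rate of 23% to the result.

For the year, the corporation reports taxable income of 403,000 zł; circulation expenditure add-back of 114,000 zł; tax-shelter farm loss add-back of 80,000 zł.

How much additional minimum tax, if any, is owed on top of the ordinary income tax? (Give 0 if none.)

64,380 zł

Minimum tax:
  Adjusted income: 403,000 zł + 114,000 zł + 80,000 zł = 597,000 zł
  Less exemption 104,000 zł → base 493,000 zł
  493,000 zł × 23% = 113,390 zł

Ordinary income tax:
  274,000 zł × 8% = 21,920 zł
  129,000 zł × 21% = 27,090 zł
  → 49,010 zł

Excess of minimum tax over ordinary income tax: 113,390 zł − 49,010 zł = 64,380 zł.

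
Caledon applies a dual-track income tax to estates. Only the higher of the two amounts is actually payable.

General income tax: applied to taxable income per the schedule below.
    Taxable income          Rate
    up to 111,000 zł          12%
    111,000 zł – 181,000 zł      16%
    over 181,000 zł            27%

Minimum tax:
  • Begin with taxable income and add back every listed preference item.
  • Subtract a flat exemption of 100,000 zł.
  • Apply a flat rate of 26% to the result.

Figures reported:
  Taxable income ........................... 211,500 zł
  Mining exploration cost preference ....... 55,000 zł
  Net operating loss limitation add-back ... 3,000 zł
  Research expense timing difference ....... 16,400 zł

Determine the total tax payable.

48,334 zł

Minimum tax:
  Adjusted income: 211,500 zł + 55,000 zł + 3,000 zł + 16,400 zł = 285,900 zł
  Less exemption 100,000 zł → base 185,900 zł
  185,900 zł × 26% = 48,334 zł

General income tax:
  111,000 zł × 12% = 13,320 zł
  70,000 zł × 16% = 11,200 zł
  30,500 zł × 27% = 8,235 zł
  → 32,755 zł

48,334 zł > 32,755 zł, so the minimum tax is the binding amount.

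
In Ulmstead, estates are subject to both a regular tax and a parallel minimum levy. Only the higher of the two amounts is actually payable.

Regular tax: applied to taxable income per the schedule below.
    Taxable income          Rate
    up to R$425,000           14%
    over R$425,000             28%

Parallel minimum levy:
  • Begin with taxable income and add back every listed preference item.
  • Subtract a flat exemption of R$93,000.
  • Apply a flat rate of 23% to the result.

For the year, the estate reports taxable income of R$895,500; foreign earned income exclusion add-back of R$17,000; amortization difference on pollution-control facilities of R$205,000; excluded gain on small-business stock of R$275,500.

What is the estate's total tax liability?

R$299,000

Parallel minimum levy:
  Adjusted income: R$895,500 + R$17,000 + R$205,000 + R$275,500 = R$1,393,000
  Less exemption R$93,000 → base R$1,300,000
  R$1,300,000 × 23% = R$299,000

Regular tax:
  R$425,000 × 14% = R$59,500
  R$470,500 × 28% = R$131,740
  → R$191,240

R$299,000 > R$191,240, so the parallel minimum levy is the binding amount.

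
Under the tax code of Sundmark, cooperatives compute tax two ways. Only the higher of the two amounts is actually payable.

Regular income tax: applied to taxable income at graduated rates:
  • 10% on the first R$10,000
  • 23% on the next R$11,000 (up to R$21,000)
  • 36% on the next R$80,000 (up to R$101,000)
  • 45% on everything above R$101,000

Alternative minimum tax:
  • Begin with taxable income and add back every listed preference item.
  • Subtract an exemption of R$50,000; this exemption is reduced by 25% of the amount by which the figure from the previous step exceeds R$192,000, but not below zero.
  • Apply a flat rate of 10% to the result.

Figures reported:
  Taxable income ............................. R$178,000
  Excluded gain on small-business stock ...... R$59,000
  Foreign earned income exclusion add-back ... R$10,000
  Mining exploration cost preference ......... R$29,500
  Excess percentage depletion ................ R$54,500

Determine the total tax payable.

Alternative minimum tax:
  Adjusted income: R$178,000 + R$59,000 + R$10,000 + R$29,500 + R$54,500 = R$331,000
  Exemption: R$50,000 − 25% × (R$331,000 − R$192,000) = R$50,000 − R$34,750 = R$15,250
  Base: R$331,000 − R$15,250 = R$315,750
  R$315,750 × 10% = R$31,575

Regular income tax:
  R$10,000 × 10% = R$1,000
  R$11,000 × 23% = R$2,530
  R$80,000 × 36% = R$28,800
  R$77,000 × 45% = R$34,650
  → R$66,980

R$66,980 > R$31,575, so the regular income tax governs.

R$66,980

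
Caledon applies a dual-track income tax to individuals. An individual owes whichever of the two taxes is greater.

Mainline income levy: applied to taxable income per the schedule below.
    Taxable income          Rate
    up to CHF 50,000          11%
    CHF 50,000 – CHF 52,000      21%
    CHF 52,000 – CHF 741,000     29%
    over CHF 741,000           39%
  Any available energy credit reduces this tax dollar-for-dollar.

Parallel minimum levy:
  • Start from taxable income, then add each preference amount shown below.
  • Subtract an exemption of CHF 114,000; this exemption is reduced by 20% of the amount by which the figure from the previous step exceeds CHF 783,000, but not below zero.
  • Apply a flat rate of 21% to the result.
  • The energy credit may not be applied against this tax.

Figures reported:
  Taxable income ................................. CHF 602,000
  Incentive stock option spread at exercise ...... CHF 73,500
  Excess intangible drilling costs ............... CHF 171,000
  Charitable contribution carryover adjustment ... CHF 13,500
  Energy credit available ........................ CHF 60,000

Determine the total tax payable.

Parallel minimum levy:
  Adjusted income: CHF 602,000 + CHF 73,500 + CHF 171,000 + CHF 13,500 = CHF 860,000
  Exemption: CHF 114,000 − 20% × (CHF 860,000 − CHF 783,000) = CHF 114,000 − CHF 15,400 = CHF 98,600
  Base: CHF 860,000 − CHF 98,600 = CHF 761,400
  CHF 761,400 × 21% = CHF 159,894

Mainline income levy:
  CHF 50,000 × 11% = CHF 5,500
  CHF 2,000 × 21% = CHF 420
  CHF 550,000 × 29% = CHF 159,500
  → CHF 165,420
  Less energy credit CHF 60,000 → CHF 105,420

CHF 159,894 > CHF 105,420, so the parallel minimum levy is the binding amount.

CHF 159,894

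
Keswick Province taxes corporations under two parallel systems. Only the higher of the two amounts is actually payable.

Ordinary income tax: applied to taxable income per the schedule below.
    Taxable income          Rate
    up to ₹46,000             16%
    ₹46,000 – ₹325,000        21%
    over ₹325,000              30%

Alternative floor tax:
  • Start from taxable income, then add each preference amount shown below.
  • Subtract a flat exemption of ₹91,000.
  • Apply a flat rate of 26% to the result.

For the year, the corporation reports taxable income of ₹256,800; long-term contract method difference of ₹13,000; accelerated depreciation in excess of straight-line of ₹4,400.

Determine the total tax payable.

Ordinary income tax:
  ₹46,000 × 16% = ₹7,360
  ₹210,800 × 21% = ₹44,268
  → ₹51,628

Alternative floor tax:
  Adjusted income: ₹256,800 + ₹13,000 + ₹4,400 = ₹274,200
  Less exemption ₹91,000 → base ₹183,200
  ₹183,200 × 26% = ₹47,632

₹51,628 > ₹47,632, so the ordinary income tax governs.

₹51,628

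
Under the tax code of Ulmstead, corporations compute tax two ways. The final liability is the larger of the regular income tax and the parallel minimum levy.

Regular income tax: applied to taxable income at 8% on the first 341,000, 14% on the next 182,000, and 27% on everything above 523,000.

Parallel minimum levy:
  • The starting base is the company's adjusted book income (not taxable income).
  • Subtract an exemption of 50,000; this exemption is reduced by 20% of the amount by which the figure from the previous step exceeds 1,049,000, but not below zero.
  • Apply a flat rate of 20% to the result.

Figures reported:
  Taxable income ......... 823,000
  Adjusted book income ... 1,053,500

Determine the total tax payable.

200,880

Regular income tax:
  341,000 × 8% = 27,280
  182,000 × 14% = 25,480
  300,000 × 27% = 81,000
  → 133,760

Parallel minimum levy:
  Base (adjusted book income): 1,053,500
  Exemption: 50,000 − 20% × (1,053,500 − 1,049,000) = 50,000 − 900 = 49,100
  Base: 1,053,500 − 49,100 = 1,004,400
  1,004,400 × 20% = 200,880

200,880 > 133,760, so the parallel minimum levy is the binding amount.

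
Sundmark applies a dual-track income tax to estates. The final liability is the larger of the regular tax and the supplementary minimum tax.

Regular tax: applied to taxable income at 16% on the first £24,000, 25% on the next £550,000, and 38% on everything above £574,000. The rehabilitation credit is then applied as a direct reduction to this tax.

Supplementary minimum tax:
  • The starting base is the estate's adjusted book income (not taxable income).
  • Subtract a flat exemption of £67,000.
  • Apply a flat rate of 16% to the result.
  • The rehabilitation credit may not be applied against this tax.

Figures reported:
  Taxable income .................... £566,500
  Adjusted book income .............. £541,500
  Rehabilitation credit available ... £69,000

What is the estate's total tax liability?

£75,920

Regular tax:
  £24,000 × 16% = £3,840
  £542,500 × 25% = £135,625
  → £139,465
  Less rehabilitation credit £69,000 → £70,465

Supplementary minimum tax:
  Base (adjusted book income): £541,500
  Less exemption £67,000 → base £474,500
  £474,500 × 16% = £75,920

£75,920 > £70,465, so the supplementary minimum tax is the binding amount.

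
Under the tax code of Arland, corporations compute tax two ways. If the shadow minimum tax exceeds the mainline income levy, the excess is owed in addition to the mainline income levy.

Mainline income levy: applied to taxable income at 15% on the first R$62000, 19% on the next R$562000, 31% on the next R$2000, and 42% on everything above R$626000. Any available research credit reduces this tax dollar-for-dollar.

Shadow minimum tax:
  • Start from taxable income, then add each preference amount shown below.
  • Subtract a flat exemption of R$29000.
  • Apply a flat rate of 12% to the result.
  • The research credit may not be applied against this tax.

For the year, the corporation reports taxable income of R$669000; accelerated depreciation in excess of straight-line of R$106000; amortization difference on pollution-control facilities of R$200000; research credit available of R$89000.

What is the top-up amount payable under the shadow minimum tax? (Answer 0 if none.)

Shadow minimum tax:
  Adjusted income: R$669000 + R$106000 + R$200000 = R$975000
  Less exemption R$29000 → base R$946000
  R$946000 × 12% = R$113520

Mainline income levy:
  R$62000 × 15% = R$9300
  R$562000 × 19% = R$106780
  R$2000 × 31% = R$620
  R$43000 × 42% = R$18060
  → R$134760
  Less research credit R$89000 → R$45760

Excess of shadow minimum tax over mainline income levy: R$113520 − R$45760 = R$67760.

R$67760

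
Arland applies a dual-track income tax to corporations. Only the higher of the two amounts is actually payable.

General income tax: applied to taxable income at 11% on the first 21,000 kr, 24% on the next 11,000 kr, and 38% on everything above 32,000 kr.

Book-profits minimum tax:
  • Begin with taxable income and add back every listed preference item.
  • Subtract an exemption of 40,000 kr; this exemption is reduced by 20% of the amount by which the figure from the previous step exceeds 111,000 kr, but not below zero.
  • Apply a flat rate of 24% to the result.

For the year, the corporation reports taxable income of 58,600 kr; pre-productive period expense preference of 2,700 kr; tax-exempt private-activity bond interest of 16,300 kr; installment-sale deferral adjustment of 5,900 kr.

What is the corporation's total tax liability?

General income tax:
  21,000 kr × 11% = 2,310 kr
  11,000 kr × 24% = 2,640 kr
  26,600 kr × 38% = 10,108 kr
  → 15,058 kr

Book-profits minimum tax:
  Adjusted income: 58,600 kr + 2,700 kr + 16,300 kr + 5,900 kr = 83,500 kr
  Exemption: 83,500 kr ≤ 111,000 kr, so full 40,000 kr applies
  Base: 83,500 kr − 40,000 kr = 43,500 kr
  43,500 kr × 24% = 10,440 kr

15,058 kr > 10,440 kr, so the general income tax governs.

15,058 kr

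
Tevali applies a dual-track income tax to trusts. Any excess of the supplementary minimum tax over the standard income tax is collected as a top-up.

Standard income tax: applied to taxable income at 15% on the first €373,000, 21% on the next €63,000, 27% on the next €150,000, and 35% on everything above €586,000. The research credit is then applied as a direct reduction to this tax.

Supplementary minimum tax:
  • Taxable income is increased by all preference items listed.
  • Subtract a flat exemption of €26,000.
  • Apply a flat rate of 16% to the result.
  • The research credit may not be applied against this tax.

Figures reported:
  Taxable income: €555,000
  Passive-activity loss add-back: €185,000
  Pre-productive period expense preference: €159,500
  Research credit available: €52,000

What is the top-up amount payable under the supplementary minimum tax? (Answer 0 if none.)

Standard income tax:
  €373,000 × 15% = €55,950
  €63,000 × 21% = €13,230
  €119,000 × 27% = €32,130
  → €101,310
  Less research credit €52,000 → €49,310

Supplementary minimum tax:
  Adjusted income: €555,000 + €185,000 + €159,500 = €899,500
  Less exemption €26,000 → base €873,500
  €873,500 × 16% = €139,760

Excess of supplementary minimum tax over standard income tax: €139,760 − €49,310 = €90,450.

€90,450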